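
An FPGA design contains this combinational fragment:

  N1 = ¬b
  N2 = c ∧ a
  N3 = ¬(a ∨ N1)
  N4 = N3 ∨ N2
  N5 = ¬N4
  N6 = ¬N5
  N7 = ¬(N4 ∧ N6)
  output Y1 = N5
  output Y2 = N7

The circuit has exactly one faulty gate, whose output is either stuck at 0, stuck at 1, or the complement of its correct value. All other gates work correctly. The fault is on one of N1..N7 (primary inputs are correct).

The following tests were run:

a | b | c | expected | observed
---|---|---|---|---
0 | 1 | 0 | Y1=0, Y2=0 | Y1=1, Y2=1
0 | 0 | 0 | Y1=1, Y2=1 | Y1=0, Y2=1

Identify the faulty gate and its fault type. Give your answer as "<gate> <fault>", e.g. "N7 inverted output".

Fault-free values for test 1 (a=0, b=1, c=0): N1=0, N2=0, N3=1, N4=1, N5=0, N6=1, N7=0, giving Y1=0, Y2=0. Observed Y1=1, Y2=1.
Test 1: faults giving observed Y1=1, Y2=1 are {N1 stuck-at-1, N1 inverted output, N3 stuck-at-0, N3 inverted output, N4 stuck-at-0, N4 inverted output, N5 stuck-at-1, N5 inverted output}.
Test 2 (a=0, b=0, c=0): fault-free N1=1, N2=0, N3=0, N4=0, N5=1, N6=0, N7=1 → Y1=1, Y2=1; observed Y1=0, Y2=1. Eliminates N1 stuck-at-1, N1 inverted output, N3 stuck-at-0, N3 inverted output, N4 stuck-at-0, N4 inverted output, N5 stuck-at-1.
Only N5 inverted output is consistent with every test.

N5 inverted output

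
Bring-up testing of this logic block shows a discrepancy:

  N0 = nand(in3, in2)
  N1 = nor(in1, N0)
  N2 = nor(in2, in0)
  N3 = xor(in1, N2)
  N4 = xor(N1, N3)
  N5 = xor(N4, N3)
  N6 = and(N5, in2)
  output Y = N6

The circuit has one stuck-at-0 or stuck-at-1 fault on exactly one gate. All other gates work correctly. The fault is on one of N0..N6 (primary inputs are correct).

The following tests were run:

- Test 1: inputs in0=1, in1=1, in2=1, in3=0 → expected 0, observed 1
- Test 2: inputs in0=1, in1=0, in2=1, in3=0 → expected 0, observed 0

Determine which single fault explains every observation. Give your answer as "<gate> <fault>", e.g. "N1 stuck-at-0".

N4 stuck-at-0

Fault-free values for test 1 (in0=1, in1=1, in2=1, in3=0): N0=1, N1=0, N2=0, N3=1, N4=1, N5=0, N6=0, giving Y=0. Observed 1.
Test 1: faults giving observed 1 are {N1 stuck-at-1, N4 stuck-at-0, N5 stuck-at-1, N6 stuck-at-1}.
Test 2 (in0=1, in1=0, in2=1, in3=0): fault-free N0=1, N1=0, N2=0, N3=0, N4=0, N5=0, N6=0 → 0; observed 0. Eliminates N1 stuck-at-1, N5 stuck-at-1, N6 stuck-at-1.
Only N4 stuck-at-0 is consistent with every test.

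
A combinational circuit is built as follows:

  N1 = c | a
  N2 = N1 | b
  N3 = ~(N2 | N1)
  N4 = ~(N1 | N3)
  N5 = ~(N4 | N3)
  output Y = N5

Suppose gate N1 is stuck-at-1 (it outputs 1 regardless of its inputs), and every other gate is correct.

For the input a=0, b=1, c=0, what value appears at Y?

Propagate with N1 forced: N1=1 [stuck-at-1], N2=1, N3=0, N4=0, N5=1.
So Y = 1. (Without the fault it would be 0.)

1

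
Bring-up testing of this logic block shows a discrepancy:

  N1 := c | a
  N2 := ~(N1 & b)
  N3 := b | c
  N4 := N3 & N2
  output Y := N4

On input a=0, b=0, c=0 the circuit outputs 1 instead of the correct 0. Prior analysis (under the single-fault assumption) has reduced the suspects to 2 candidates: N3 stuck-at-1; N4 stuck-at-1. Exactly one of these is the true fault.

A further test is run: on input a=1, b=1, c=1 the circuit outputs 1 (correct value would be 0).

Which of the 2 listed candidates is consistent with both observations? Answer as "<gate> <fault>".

N4 stuck-at-1

Evaluate each candidate on input a=1, b=1, c=1:
  N3 stuck-at-1: N1=1, N2=0, N3=1 [stuck-at-1], N4=0 → 0 — eliminated
  N4 stuck-at-1: N1=1, N2=0, N3=1, N4=1 [stuck-at-1] → 1 — matches
Only N4 stuck-at-1 reproduces the observed 1.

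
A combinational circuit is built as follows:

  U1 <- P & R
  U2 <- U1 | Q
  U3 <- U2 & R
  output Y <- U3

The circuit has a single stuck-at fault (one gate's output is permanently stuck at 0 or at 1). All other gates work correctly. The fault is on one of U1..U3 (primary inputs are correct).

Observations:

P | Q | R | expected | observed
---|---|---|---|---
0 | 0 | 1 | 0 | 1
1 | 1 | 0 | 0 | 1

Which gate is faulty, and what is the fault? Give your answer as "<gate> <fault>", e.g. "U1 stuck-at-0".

Fault-free values for test 1 (P=0, Q=0, R=1): U1=0, U2=0, U3=0, giving Y=0. Observed 1.
Test 1: faults giving observed 1 are {U1 stuck-at-1, U2 stuck-at-1, U3 stuck-at-1}.
Test 2 (P=1, Q=1, R=0): fault-free U1=0, U2=1, U3=0 → 0; observed 1. Eliminates U1 stuck-at-1, U2 stuck-at-1.
Only U3 stuck-at-1 is consistent with every test.

U3 stuck-at-1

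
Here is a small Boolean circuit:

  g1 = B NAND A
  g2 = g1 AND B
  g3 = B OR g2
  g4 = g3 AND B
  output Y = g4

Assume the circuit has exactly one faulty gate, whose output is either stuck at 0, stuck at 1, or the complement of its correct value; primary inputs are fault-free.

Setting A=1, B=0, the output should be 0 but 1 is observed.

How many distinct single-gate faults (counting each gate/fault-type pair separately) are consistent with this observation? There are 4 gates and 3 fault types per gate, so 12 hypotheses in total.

Fault-free: g1=1, g2=0, g3=0, g4=0 → 0. Observed 1.
  g1 stuck-at-0: output 0 ✗
  g1 stuck-at-1: output 0 ✗
  g1 inverted output: output 0 ✗
  g2 stuck-at-0: output 0 ✗
  g2 stuck-at-1: output 0 ✗
  g2 inverted output: output 0 ✗
  g3 stuck-at-0: output 0 ✗
  g3 stuck-at-1: output 0 ✗
  g3 inverted output: output 0 ✗
  g4 stuck-at-0: output 0 ✗
  g4 stuck-at-1: output 1 ✓
  g4 inverted output: output 1 ✓
Consistent faults: {g4 stuck-at-1, g4 inverted output} — 2 in all.

2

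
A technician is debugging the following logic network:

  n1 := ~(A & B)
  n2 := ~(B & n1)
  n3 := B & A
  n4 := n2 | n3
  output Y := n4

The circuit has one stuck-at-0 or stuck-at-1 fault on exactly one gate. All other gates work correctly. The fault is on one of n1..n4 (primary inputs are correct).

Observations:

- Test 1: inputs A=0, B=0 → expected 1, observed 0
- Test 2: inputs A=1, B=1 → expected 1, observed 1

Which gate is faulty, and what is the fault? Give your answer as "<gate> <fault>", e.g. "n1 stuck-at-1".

n2 stuck-at-0

Fault-free values for test 1 (A=0, B=0): n1=1, n2=1, n3=0, n4=1, giving Y=1. Observed 0.
Test 1: faults giving observed 0 are {n2 stuck-at-0, n4 stuck-at-0}.
Test 2 (A=1, B=1): fault-free n1=0, n2=1, n3=1, n4=1 → 1; observed 1. Eliminates n4 stuck-at-0.
Only n2 stuck-at-0 is consistent with every test.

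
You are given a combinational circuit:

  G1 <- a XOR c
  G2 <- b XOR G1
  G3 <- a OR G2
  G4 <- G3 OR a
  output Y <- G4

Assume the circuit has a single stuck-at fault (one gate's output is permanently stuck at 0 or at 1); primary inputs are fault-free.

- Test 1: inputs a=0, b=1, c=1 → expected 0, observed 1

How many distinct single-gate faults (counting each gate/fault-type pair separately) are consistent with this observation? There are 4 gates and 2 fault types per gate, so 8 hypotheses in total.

Fault-free: G1=1, G2=0, G3=0, G4=0 → 0. Observed 1.
  G1 stuck-at-0: output 1 ✓
  G1 stuck-at-1: output 0 ✗
  G2 stuck-at-0: output 0 ✗
  G2 stuck-at-1: output 1 ✓
  G3 stuck-at-0: output 0 ✗
  G3 stuck-at-1: output 1 ✓
  G4 stuck-at-0: output 0 ✗
  G4 stuck-at-1: output 1 ✓
Consistent faults: {G1 stuck-at-0, G2 stuck-at-1, G3 stuck-at-1, G4 stuck-at-1} — 4 in all.

4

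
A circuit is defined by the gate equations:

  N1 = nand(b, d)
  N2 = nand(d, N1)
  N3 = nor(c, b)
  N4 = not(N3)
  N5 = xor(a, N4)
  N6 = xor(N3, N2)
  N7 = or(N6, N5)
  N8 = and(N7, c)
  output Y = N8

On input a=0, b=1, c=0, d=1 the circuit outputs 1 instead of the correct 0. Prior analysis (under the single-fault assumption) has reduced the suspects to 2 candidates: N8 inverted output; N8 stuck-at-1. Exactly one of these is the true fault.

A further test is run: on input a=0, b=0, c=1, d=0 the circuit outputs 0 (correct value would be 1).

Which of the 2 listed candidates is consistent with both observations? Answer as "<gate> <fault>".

N8 inverted output

Evaluate each candidate on input a=0, b=0, c=1, d=0:
  N8 inverted output: N1=1, N2=1, N3=0, N4=1, N5=1, N6=1, N7=1, N8=0 [inverted output] → 0 — matches
  N8 stuck-at-1: N1=1, N2=1, N3=0, N4=1, N5=1, N6=1, N7=1, N8=1 [stuck-at-1] → 1 — eliminated
Only N8 inverted output reproduces the observed 0.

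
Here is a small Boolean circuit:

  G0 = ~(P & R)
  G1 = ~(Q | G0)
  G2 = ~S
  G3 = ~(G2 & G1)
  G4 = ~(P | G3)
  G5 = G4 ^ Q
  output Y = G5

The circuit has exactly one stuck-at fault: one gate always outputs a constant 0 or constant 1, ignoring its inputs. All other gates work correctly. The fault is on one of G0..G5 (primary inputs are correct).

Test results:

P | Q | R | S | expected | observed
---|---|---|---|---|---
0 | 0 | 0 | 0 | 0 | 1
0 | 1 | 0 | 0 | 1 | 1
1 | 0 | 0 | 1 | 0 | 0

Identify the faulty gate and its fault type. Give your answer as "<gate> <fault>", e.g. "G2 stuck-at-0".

Fault-free values for test 1 (P=0, Q=0, R=0, S=0): G0=1, G1=0, G2=1, G3=1, G4=0, G5=0, giving Y=0. Observed 1.
Test 1: faults giving observed 1 are {G0 stuck-at-0, G1 stuck-at-1, G3 stuck-at-0, G4 stuck-at-1, G5 stuck-at-1}.
Test 2 (P=0, Q=1, R=0, S=0): fault-free G0=1, G1=0, G2=1, G3=1, G4=0, G5=1 → 1; observed 1. Eliminates G1 stuck-at-1, G3 stuck-at-0, G4 stuck-at-1.
Test 3 (P=1, Q=0, R=0, S=1): fault-free G0=1, G1=0, G2=0, G3=1, G4=0, G5=0 → 0; observed 0. Eliminates G5 stuck-at-1.
Only G0 stuck-at-0 is consistent with every test.

G0 stuck-at-0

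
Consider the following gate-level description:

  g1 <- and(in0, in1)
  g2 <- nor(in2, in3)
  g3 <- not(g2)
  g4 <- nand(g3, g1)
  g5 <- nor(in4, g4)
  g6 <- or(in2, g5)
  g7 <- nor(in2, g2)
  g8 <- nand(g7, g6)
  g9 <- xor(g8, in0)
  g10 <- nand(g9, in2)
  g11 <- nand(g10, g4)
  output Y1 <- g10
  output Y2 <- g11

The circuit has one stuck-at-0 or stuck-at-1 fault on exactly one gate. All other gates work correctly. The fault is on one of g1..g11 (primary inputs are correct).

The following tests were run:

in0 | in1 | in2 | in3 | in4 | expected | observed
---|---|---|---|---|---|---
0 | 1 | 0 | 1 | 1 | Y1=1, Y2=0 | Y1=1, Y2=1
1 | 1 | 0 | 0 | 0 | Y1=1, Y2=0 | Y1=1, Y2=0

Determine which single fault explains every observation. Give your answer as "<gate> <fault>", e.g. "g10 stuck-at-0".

Fault-free values for test 1 (in0=0, in1=1, in2=0, in3=1, in4=1): g1=0, g2=0, g3=1, g4=1, g5=0, g6=0, g7=1, g8=1, g9=1, g10=1, g11=0, giving Y1=1, Y2=0. Observed Y1=1, Y2=1.
Test 1: faults giving observed Y1=1, Y2=1 are {g1 stuck-at-1, g4 stuck-at-0, g11 stuck-at-1}.
Test 2 (in0=1, in1=1, in2=0, in3=0, in4=0): fault-free g1=1, g2=1, g3=0, g4=1, g5=0, g6=0, g7=0, g8=1, g9=0, g10=1, g11=0 → Y1=1, Y2=0; observed Y1=1, Y2=0. Eliminates g4 stuck-at-0, g11 stuck-at-1.
Only g1 stuck-at-1 is consistent with every test.

g1 stuck-at-1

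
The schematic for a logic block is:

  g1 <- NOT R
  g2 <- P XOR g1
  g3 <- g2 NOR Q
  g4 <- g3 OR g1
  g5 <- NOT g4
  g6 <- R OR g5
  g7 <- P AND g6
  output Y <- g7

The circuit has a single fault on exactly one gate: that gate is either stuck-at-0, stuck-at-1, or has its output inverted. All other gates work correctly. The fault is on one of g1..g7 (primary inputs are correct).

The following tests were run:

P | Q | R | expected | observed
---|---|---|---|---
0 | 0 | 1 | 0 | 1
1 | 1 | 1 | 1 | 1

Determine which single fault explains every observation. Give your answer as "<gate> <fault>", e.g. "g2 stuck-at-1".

Fault-free values for test 1 (P=0, Q=0, R=1): g1=0, g2=0, g3=1, g4=1, g5=0, g6=1, g7=0, giving Y=0. Observed 1.
Test 1: faults giving observed 1 are {g7 stuck-at-1, g7 inverted output}.
Test 2 (P=1, Q=1, R=1): fault-free g1=0, g2=1, g3=0, g4=0, g5=1, g6=1, g7=1 → 1; observed 1. Eliminates g7 inverted output.
Only g7 stuck-at-1 is consistent with every test.

g7 stuck-at-1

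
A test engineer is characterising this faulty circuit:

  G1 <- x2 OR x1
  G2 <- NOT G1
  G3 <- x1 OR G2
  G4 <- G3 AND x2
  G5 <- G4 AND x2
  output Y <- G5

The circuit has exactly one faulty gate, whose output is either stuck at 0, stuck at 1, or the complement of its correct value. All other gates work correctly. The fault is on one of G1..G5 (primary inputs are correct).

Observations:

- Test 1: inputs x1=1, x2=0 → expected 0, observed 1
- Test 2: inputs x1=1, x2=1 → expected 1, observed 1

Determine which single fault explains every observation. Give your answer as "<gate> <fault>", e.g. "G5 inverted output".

G5 stuck-at-1

Fault-free values for test 1 (x1=1, x2=0): G1=1, G2=0, G3=1, G4=0, G5=0, giving Y=0. Observed 1.
Test 1: faults giving observed 1 are {G5 stuck-at-1, G5 inverted output}.
Test 2 (x1=1, x2=1): fault-free G1=1, G2=0, G3=1, G4=1, G5=1 → 1; observed 1. Eliminates G5 inverted output.
Only G5 stuck-at-1 is consistent with every test.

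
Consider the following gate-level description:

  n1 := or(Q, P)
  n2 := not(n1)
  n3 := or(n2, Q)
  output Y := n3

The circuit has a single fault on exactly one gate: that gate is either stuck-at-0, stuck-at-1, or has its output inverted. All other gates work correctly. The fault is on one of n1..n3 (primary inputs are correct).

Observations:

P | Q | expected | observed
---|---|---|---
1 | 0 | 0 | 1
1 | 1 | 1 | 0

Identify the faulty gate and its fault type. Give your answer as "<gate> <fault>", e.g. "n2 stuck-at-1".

n3 inverted output

Fault-free values for test 1 (P=1, Q=0): n1=1, n2=0, n3=0, giving Y=0. Observed 1.
Test 1: faults giving observed 1 are {n1 stuck-at-0, n1 inverted output, n2 stuck-at-1, n2 inverted output, n3 stuck-at-1, n3 inverted output}.
Test 2 (P=1, Q=1): fault-free n1=1, n2=0, n3=1 → 1; observed 0. Eliminates n1 stuck-at-0, n1 inverted output, n2 stuck-at-1, n2 inverted output, n3 stuck-at-1.
Only n3 inverted output is consistent with every test.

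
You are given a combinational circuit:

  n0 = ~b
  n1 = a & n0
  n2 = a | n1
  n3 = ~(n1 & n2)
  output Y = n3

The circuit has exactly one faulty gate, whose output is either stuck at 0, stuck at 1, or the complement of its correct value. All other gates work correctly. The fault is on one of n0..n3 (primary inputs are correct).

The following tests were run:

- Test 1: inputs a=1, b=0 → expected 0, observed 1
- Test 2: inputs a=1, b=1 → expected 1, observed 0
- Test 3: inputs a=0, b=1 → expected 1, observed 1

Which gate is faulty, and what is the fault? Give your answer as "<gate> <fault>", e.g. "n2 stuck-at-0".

n0 inverted output

Fault-free values for test 1 (a=1, b=0): n0=1, n1=1, n2=1, n3=0, giving Y=0. Observed 1.
Test 1: faults giving observed 1 are {n0 stuck-at-0, n0 inverted output, n1 stuck-at-0, n1 inverted output, n2 stuck-at-0, n2 inverted output, n3 stuck-at-1, n3 inverted output}.
Test 2 (a=1, b=1): fault-free n0=0, n1=0, n2=1, n3=1 → 1; observed 0. Eliminates n0 stuck-at-0, n1 stuck-at-0, n2 stuck-at-0, n2 inverted output, n3 stuck-at-1.
Test 3 (a=0, b=1): fault-free n0=0, n1=0, n2=0, n3=1 → 1; observed 1. Eliminates n1 inverted output, n3 inverted output.
Only n0 inverted output is consistent with every test.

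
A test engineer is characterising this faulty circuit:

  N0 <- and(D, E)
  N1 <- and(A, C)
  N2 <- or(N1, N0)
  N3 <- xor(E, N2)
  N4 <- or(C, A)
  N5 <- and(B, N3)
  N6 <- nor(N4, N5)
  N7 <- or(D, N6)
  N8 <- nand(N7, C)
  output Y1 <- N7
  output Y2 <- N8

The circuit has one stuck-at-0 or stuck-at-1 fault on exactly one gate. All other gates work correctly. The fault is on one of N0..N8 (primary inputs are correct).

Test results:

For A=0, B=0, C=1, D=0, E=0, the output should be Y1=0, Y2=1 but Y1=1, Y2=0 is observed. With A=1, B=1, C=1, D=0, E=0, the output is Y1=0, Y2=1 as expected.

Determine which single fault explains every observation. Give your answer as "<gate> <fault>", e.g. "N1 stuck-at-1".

N4 stuck-at-0

Fault-free values for test 1 (A=0, B=0, C=1, D=0, E=0): N0=0, N1=0, N2=0, N3=0, N4=1, N5=0, N6=0, N7=0, N8=1, giving Y1=0, Y2=1. Observed Y1=1, Y2=0.
Test 1: faults giving observed Y1=1, Y2=0 are {N4 stuck-at-0, N6 stuck-at-1, N7 stuck-at-1}.
Test 2 (A=1, B=1, C=1, D=0, E=0): fault-free N0=0, N1=1, N2=1, N3=1, N4=1, N5=1, N6=0, N7=0, N8=1 → Y1=0, Y2=1; observed Y1=0, Y2=1. Eliminates N6 stuck-at-1, N7 stuck-at-1.
Only N4 stuck-at-0 is consistent with every test.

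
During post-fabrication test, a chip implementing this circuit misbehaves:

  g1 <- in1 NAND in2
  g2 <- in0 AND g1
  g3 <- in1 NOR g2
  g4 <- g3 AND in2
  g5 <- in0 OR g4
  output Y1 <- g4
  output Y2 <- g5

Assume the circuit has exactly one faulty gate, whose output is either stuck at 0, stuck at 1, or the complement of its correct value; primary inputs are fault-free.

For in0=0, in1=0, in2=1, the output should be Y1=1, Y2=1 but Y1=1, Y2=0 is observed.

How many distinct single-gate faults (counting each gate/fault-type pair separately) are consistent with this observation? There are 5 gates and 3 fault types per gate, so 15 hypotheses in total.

Fault-free: g1=1, g2=0, g3=1, g4=1, g5=1 → Y1=1, Y2=1. Observed Y1=1, Y2=0.
  g1: none of the 3 fault types match ✗
  g2: none of the 3 fault types match ✗
  g3: none of the 3 fault types match ✗
  g4: none of the 3 fault types match ✗
  g5: stuck-at-0, inverted output ✓; others ✗
Consistent faults: {g5 stuck-at-0, g5 inverted output} — 2 in all.

2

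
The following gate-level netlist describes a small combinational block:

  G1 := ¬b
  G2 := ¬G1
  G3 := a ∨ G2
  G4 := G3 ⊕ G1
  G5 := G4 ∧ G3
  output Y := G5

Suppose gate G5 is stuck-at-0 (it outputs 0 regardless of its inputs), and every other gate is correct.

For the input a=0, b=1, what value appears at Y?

Propagate with G5 forced: G1=0, G2=1, G3=1, G4=1, G5=0 [stuck-at-0].
So Y = 0. (Without the fault it would be 1.)

0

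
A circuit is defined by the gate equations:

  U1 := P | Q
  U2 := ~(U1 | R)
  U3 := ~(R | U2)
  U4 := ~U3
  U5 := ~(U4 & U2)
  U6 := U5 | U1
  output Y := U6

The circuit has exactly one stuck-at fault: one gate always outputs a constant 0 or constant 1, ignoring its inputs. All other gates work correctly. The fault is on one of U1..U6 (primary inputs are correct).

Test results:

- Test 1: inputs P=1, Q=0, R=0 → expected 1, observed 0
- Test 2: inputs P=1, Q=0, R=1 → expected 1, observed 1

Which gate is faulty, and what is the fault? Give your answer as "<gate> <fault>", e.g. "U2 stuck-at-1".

U1 stuck-at-0

Fault-free values for test 1 (P=1, Q=0, R=0): U1=1, U2=0, U3=1, U4=0, U5=1, U6=1, giving Y=1. Observed 0.
Test 1: faults giving observed 0 are {U1 stuck-at-0, U6 stuck-at-0}.
Test 2 (P=1, Q=0, R=1): fault-free U1=1, U2=0, U3=0, U4=1, U5=1, U6=1 → 1; observed 1. Eliminates U6 stuck-at-0.
Only U1 stuck-at-0 is consistent with every test.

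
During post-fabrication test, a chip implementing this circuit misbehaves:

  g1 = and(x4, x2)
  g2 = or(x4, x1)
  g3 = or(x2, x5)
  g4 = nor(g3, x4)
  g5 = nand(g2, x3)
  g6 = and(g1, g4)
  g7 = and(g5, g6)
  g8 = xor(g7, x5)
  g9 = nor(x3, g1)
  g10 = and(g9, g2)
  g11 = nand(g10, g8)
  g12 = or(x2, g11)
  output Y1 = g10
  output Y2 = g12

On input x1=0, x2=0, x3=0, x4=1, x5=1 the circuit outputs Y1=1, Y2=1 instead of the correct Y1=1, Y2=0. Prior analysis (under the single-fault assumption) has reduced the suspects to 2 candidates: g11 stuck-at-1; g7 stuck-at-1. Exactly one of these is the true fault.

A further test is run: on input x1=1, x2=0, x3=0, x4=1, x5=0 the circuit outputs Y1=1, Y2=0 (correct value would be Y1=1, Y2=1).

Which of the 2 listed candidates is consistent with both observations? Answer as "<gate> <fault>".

Evaluate each candidate on input x1=1, x2=0, x3=0, x4=1, x5=0:
  g11 stuck-at-1: g1=0, g2=1, g3=0, g4=0, g5=1, g6=0, g7=0, g8=0, g9=1, g10=1, g11=1 [stuck-at-1], g12=1 → Y1=1, Y2=1 — eliminated
  g7 stuck-at-1: g1=0, g2=1, g3=0, g4=0, g5=1, g6=0, g7=1 [stuck-at-1], g8=1, g9=1, g10=1, g11=0, g12=0 → Y1=1, Y2=0 — matches
Only g7 stuck-at-1 reproduces the observed Y1=1, Y2=0.

g7 stuck-at-1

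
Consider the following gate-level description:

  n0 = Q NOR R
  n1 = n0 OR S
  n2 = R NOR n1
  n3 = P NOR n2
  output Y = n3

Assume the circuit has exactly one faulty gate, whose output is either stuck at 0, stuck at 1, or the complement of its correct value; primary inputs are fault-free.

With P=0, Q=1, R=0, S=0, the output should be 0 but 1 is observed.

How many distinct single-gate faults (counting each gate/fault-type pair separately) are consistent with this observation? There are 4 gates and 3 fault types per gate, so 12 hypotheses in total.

Fault-free: n0=0, n1=0, n2=1, n3=0 → 0. Observed 1.
  n0 stuck-at-0: output 0 ✗
  n0 stuck-at-1: output 1 ✓
  n0 inverted output: output 1 ✓
  n1 stuck-at-0: output 0 ✗
  n1 stuck-at-1: output 1 ✓
  n1 inverted output: output 1 ✓
  n2 stuck-at-0: output 1 ✓
  n2 stuck-at-1: output 0 ✗
  n2 inverted output: output 1 ✓
  n3 stuck-at-0: output 0 ✗
  n3 stuck-at-1: output 1 ✓
  n3 inverted output: output 1 ✓
Consistent faults: {n0 stuck-at-1, n0 inverted output, n1 stuck-at-1, n1 inverted output, n2 stuck-at-0, n2 inverted output, n3 stuck-at-1, n3 inverted output} — 8 in all.

8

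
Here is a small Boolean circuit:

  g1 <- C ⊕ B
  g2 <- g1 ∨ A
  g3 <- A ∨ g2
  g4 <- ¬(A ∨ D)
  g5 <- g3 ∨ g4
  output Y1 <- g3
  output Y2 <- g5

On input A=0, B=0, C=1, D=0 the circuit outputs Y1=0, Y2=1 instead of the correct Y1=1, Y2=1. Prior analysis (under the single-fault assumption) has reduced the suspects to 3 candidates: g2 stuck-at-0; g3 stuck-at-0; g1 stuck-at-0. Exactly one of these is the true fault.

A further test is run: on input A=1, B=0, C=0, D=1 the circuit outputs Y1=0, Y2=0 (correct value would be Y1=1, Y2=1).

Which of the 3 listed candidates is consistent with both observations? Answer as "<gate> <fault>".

g3 stuck-at-0

Evaluate each candidate on input A=1, B=0, C=0, D=1:
  g2 stuck-at-0: g1=0, g2=0 [stuck-at-0], g3=1, g4=0, g5=1 → Y1=1, Y2=1 — eliminated
  g3 stuck-at-0: g1=0, g2=1, g3=0 [stuck-at-0], g4=0, g5=0 → Y1=0, Y2=0 — matches
  g1 stuck-at-0: g1=0 [stuck-at-0], g2=1, g3=1, g4=0, g5=1 → Y1=1, Y2=1 — eliminated
Only g3 stuck-at-0 reproduces the observed Y1=0, Y2=0.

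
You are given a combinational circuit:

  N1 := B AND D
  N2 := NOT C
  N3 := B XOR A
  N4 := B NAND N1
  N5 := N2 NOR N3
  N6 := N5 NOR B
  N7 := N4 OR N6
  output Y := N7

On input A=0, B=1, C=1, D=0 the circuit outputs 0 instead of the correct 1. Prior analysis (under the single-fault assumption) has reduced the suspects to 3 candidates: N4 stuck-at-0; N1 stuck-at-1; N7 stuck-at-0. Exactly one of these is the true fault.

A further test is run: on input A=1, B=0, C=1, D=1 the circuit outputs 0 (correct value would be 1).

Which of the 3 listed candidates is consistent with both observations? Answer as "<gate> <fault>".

Evaluate each candidate on input A=1, B=0, C=1, D=1:
  N4 stuck-at-0: N1=0, N2=0, N3=1, N4=0 [stuck-at-0], N5=0, N6=1, N7=1 → 1 — eliminated
  N1 stuck-at-1: N1=1 [stuck-at-1], N2=0, N3=1, N4=1, N5=0, N6=1, N7=1 → 1 — eliminated
  N7 stuck-at-0: N1=0, N2=0, N3=1, N4=1, N5=0, N6=1, N7=0 [stuck-at-0] → 0 — matches
Only N7 stuck-at-0 reproduces the observed 0.

N7 stuck-at-0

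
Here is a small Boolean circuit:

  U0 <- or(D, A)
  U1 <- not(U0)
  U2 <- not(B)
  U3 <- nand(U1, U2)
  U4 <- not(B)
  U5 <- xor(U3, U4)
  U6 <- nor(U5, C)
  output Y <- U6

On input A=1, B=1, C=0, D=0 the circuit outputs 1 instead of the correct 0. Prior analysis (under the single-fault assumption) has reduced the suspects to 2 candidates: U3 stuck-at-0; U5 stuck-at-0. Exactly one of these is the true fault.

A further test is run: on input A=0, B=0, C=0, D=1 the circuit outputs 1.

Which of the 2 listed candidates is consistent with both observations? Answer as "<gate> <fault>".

Evaluate each candidate on input A=0, B=0, C=0, D=1:
  U3 stuck-at-0: U0=1, U1=0, U2=1, U3=0 [stuck-at-0], U4=1, U5=1, U6=0 → 0 — eliminated
  U5 stuck-at-0: U0=1, U1=0, U2=1, U3=1, U4=1, U5=0 [stuck-at-0], U6=1 → 1 — matches
Only U5 stuck-at-0 reproduces the observed 1.

U5 stuck-at-0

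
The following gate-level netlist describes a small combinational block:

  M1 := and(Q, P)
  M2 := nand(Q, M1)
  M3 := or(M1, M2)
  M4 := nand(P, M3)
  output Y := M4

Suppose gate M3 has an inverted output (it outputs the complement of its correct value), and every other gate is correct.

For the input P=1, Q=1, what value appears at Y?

1

Propagate with M3 forced: M1=1, M2=0, M3=0 [inverted output], M4=1.
So Y = 1. (Without the fault it would be 0.)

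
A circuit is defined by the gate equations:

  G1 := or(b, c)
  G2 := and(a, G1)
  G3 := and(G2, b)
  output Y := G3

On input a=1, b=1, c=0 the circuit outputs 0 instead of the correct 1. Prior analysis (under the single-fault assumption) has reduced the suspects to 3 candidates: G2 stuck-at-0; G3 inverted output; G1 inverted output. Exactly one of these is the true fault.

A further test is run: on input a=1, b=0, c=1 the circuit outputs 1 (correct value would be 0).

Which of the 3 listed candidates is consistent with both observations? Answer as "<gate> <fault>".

G3 inverted output

Evaluate each candidate on input a=1, b=0, c=1:
  G2 stuck-at-0: G1=1, G2=0 [stuck-at-0], G3=0 → 0 — eliminated
  G3 inverted output: G1=1, G2=1, G3=1 [inverted output] → 1 — matches
  G1 inverted output: G1=0 [inverted output], G2=0, G3=0 → 0 — eliminated
Only G3 inverted output reproduces the observed 1.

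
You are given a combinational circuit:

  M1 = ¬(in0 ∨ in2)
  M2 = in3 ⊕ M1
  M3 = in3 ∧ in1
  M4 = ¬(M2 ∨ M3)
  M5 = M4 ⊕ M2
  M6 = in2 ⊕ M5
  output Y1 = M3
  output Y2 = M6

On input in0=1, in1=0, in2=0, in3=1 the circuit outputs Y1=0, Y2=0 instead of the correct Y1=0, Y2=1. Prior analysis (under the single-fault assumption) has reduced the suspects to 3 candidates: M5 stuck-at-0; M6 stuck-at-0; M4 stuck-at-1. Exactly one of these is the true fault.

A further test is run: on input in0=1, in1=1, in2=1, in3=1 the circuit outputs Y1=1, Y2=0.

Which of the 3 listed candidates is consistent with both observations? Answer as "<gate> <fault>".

M6 stuck-at-0

Evaluate each candidate on input in0=1, in1=1, in2=1, in3=1:
  M5 stuck-at-0: M1=0, M2=1, M3=1, M4=0, M5=0 [stuck-at-0], M6=1 → Y1=1, Y2=1 — eliminated
  M6 stuck-at-0: M1=0, M2=1, M3=1, M4=0, M5=1, M6=0 [stuck-at-0] → Y1=1, Y2=0 — matches
  M4 stuck-at-1: M1=0, M2=1, M3=1, M4=1 [stuck-at-1], M5=0, M6=1 → Y1=1, Y2=1 — eliminated
Only M6 stuck-at-0 reproduces the observed Y1=1, Y2=0.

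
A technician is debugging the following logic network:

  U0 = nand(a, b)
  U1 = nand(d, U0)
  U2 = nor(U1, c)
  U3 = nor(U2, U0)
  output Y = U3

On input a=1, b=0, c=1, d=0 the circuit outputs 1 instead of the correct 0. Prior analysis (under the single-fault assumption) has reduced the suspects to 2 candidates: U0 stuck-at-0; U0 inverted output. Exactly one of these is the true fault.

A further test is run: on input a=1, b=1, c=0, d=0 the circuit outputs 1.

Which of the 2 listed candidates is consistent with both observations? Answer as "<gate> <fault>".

U0 stuck-at-0

Evaluate each candidate on input a=1, b=1, c=0, d=0:
  U0 stuck-at-0: U0=0 [stuck-at-0], U1=1, U2=0, U3=1 → 1 — matches
  U0 inverted output: U0=1 [inverted output], U1=1, U2=0, U3=0 → 0 — eliminated
Only U0 stuck-at-0 reproduces the observed 1.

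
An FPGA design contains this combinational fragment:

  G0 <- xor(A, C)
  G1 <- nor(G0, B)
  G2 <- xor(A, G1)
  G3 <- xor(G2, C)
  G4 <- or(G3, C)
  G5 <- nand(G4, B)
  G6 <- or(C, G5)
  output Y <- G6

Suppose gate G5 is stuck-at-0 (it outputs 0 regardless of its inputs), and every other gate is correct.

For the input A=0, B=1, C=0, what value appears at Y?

0

Propagate with G5 forced: G0=0, G1=0, G2=0, G3=0, G4=0, G5=0 [stuck-at-0], G6=0.
So Y = 0. (Without the fault it would be 1.)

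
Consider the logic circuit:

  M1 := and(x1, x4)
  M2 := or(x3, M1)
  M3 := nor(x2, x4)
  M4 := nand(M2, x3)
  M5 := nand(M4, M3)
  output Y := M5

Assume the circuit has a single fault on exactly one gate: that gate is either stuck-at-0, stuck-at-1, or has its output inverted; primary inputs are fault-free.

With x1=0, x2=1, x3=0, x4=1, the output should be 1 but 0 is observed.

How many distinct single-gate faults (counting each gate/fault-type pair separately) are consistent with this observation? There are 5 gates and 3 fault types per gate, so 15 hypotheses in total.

Fault-free: M1=0, M2=0, M3=0, M4=1, M5=1 → 1. Observed 0.
  M1: none of the 3 fault types match ✗
  M2: none of the 3 fault types match ✗
  M3: stuck-at-1, inverted output ✓; others ✗
  M4: none of the 3 fault types match ✗
  M5: stuck-at-0, inverted output ✓; others ✗
Consistent faults: {M3 stuck-at-1, M3 inverted output, M5 stuck-at-0, M5 inverted output} — 4 in all.

4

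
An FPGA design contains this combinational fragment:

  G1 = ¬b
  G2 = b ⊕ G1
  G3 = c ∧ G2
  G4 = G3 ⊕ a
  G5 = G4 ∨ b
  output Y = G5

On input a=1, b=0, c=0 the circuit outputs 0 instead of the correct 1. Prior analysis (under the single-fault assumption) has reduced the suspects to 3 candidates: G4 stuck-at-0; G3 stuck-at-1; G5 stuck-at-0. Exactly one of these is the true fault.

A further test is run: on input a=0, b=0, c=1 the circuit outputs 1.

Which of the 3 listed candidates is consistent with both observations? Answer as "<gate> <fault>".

Evaluate each candidate on input a=0, b=0, c=1:
  G4 stuck-at-0: G1=1, G2=1, G3=1, G4=0 [stuck-at-0], G5=0 → 0 — eliminated
  G3 stuck-at-1: G1=1, G2=1, G3=1 [stuck-at-1], G4=1, G5=1 → 1 — matches
  G5 stuck-at-0: G1=1, G2=1, G3=1, G4=1, G5=0 [stuck-at-0] → 0 — eliminated
Only G3 stuck-at-1 reproduces the observed 1.

G3 stuck-at-1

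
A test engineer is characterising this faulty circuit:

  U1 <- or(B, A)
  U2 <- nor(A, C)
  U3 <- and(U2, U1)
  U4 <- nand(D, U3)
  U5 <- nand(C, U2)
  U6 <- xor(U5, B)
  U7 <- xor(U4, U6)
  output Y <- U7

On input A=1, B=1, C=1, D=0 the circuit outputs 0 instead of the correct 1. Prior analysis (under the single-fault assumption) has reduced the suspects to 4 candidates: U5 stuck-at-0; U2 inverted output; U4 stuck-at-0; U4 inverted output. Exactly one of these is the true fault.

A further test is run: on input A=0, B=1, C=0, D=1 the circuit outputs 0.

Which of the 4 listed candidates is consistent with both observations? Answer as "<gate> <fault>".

U4 stuck-at-0

Evaluate each candidate on input A=0, B=1, C=0, D=1:
  U5 stuck-at-0: U1=1, U2=1, U3=1, U4=0, U5=0 [stuck-at-0], U6=1, U7=1 → 1 — eliminated
  U2 inverted output: U1=1, U2=0 [inverted output], U3=0, U4=1, U5=1, U6=0, U7=1 → 1 — eliminated
  U4 stuck-at-0: U1=1, U2=1, U3=1, U4=0 [stuck-at-0], U5=1, U6=0, U7=0 → 0 — matches
  U4 inverted output: U1=1, U2=1, U3=1, U4=1 [inverted output], U5=1, U6=0, U7=1 → 1 — eliminated
Only U4 stuck-at-0 reproduces the observed 0.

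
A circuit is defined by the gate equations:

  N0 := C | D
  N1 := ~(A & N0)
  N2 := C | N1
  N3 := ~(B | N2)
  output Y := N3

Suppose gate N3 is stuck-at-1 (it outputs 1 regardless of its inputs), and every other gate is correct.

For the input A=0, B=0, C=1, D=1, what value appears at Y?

1

Propagate with N3 forced: N0=1, N1=1, N2=1, N3=1 [stuck-at-1].
So Y = 1. (Without the fault it would be 0.)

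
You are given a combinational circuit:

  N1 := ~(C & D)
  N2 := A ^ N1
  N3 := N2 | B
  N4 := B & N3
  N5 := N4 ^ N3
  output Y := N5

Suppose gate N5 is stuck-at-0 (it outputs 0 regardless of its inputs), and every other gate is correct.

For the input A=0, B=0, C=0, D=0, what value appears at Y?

Propagate with N5 forced: N1=1, N2=1, N3=1, N4=0, N5=0 [stuck-at-0].
So Y = 0. (Without the fault it would be 1.)

0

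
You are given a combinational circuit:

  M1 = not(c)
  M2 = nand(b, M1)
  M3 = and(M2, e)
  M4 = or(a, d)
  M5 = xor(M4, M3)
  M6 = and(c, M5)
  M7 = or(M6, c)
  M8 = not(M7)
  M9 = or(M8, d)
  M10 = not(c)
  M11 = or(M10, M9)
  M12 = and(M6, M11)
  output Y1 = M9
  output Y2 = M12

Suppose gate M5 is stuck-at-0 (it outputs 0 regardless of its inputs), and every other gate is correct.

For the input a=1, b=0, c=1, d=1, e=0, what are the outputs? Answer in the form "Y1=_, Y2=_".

Y1=1, Y2=0

Propagate with M5 forced: M1=0, M2=1, M3=0, M4=1, M5=0 [stuck-at-0], M6=0, M7=1, M8=0, M9=1, M10=0, M11=1, M12=0.
So the outputs are Y1=1, Y2=0. (Without the fault they would be Y1=1, Y2=1.)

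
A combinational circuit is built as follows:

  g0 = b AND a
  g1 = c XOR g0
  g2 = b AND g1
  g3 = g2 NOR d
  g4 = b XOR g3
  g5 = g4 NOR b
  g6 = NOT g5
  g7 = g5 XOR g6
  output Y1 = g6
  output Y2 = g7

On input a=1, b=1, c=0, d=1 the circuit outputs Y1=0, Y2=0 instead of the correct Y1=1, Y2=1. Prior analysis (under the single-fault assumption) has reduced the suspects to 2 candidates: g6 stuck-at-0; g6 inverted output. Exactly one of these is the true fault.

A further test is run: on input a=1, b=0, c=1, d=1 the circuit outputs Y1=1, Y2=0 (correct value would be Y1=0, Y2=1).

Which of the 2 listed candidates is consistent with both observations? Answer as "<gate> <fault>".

Evaluate each candidate on input a=1, b=0, c=1, d=1:
  g6 stuck-at-0: g0=0, g1=1, g2=0, g3=0, g4=0, g5=1, g6=0 [stuck-at-0], g7=1 → Y1=0, Y2=1 — eliminated
  g6 inverted output: g0=0, g1=1, g2=0, g3=0, g4=0, g5=1, g6=1 [inverted output], g7=0 → Y1=1, Y2=0 — matches
Only g6 inverted output reproduces the observed Y1=1, Y2=0.

g6 inverted output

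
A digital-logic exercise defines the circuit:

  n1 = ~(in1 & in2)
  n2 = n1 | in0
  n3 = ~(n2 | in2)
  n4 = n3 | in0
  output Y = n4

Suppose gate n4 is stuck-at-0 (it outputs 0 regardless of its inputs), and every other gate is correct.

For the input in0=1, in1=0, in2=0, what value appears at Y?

Propagate with n4 forced: n1=1, n2=1, n3=0, n4=0 [stuck-at-0].
So Y = 0. (Without the fault it would be 1.)

0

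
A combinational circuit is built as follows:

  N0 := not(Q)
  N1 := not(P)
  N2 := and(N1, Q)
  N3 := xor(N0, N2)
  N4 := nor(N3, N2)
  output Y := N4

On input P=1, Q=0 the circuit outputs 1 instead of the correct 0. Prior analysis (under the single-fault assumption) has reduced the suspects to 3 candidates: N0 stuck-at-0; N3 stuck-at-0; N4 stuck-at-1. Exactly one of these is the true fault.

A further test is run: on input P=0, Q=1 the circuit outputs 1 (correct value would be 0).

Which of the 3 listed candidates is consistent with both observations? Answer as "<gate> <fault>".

Evaluate each candidate on input P=0, Q=1:
  N0 stuck-at-0: N0=0 [stuck-at-0], N1=1, N2=1, N3=1, N4=0 → 0 — eliminated
  N3 stuck-at-0: N0=0, N1=1, N2=1, N3=0 [stuck-at-0], N4=0 → 0 — eliminated
  N4 stuck-at-1: N0=0, N1=1, N2=1, N3=1, N4=1 [stuck-at-1] → 1 — matches
Only N4 stuck-at-1 reproduces the observed 1.

N4 stuck-at-1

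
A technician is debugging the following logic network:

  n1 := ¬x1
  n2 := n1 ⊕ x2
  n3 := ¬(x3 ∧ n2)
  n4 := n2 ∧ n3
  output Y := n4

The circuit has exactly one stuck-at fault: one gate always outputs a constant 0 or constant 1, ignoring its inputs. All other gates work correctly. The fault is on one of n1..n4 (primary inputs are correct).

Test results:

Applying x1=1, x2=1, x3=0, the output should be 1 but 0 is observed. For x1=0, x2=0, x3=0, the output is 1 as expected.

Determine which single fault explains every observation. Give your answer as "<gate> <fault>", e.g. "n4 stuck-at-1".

Fault-free values for test 1 (x1=1, x2=1, x3=0): n1=0, n2=1, n3=1, n4=1, giving Y=1. Observed 0.
Test 1: faults giving observed 0 are {n1 stuck-at-1, n2 stuck-at-0, n3 stuck-at-0, n4 stuck-at-0}.
Test 2 (x1=0, x2=0, x3=0): fault-free n1=1, n2=1, n3=1, n4=1 → 1; observed 1. Eliminates n2 stuck-at-0, n3 stuck-at-0, n4 stuck-at-0.
Only n1 stuck-at-1 is consistent with every test.

n1 stuck-at-1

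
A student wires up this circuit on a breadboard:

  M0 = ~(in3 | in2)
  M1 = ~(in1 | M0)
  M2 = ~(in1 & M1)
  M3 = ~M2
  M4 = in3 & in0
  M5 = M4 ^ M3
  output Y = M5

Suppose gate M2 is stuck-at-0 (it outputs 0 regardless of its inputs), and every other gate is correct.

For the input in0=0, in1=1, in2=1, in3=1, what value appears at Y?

1

Propagate with M2 forced: M0=0, M1=0, M2=0 [stuck-at-0], M3=1, M4=0, M5=1.
So Y = 1. (Without the fault it would be 0.)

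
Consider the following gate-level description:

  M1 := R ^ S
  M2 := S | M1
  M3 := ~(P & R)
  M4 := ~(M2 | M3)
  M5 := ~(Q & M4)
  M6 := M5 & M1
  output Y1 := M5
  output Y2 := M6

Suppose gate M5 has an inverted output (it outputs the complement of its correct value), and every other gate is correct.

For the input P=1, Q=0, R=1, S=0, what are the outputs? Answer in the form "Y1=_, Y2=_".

Y1=0, Y2=0

Propagate with M5 forced: M1=1, M2=1, M3=0, M4=0, M5=0 [inverted output], M6=0.
So the outputs are Y1=0, Y2=0. (Without the fault they would be Y1=1, Y2=1.)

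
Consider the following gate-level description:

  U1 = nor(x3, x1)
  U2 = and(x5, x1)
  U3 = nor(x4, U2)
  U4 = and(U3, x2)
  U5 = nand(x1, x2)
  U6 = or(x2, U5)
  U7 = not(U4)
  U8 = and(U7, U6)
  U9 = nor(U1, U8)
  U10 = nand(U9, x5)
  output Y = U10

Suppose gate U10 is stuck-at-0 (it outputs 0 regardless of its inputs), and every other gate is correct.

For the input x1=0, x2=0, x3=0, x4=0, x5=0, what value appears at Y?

0

Propagate with U10 forced: U1=1, U2=0, U3=1, U4=0, U5=1, U6=1, U7=1, U8=1, U9=0, U10=0 [stuck-at-0].
So Y = 0. (Without the fault it would be 1.)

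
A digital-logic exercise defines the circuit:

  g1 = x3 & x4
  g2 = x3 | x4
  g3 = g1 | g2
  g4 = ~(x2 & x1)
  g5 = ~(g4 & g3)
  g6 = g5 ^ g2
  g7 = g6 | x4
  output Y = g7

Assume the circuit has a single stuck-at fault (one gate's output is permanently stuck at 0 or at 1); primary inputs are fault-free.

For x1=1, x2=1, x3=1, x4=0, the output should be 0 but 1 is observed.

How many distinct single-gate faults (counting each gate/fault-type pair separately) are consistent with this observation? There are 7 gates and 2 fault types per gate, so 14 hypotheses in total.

Fault-free: g1=0, g2=1, g3=1, g4=0, g5=1, g6=0, g7=0 → 0. Observed 1.
  g1 stuck-at-0: output 0 ✗
  g1 stuck-at-1: output 0 ✗
  g2 stuck-at-0: output 1 ✓
  g2 stuck-at-1: output 0 ✗
  g3 stuck-at-0: output 0 ✗
  g3 stuck-at-1: output 0 ✗
  g4 stuck-at-0: output 0 ✗
  g4 stuck-at-1: output 1 ✓
  g5 stuck-at-0: output 1 ✓
  g5 stuck-at-1: output 0 ✗
  g6 stuck-at-0: output 0 ✗
  g6 stuck-at-1: output 1 ✓
  g7 stuck-at-0: output 0 ✗
  g7 stuck-at-1: output 1 ✓
Consistent faults: {g2 stuck-at-0, g4 stuck-at-1, g5 stuck-at-0, g6 stuck-at-1, g7 stuck-at-1} — 5 in all.

5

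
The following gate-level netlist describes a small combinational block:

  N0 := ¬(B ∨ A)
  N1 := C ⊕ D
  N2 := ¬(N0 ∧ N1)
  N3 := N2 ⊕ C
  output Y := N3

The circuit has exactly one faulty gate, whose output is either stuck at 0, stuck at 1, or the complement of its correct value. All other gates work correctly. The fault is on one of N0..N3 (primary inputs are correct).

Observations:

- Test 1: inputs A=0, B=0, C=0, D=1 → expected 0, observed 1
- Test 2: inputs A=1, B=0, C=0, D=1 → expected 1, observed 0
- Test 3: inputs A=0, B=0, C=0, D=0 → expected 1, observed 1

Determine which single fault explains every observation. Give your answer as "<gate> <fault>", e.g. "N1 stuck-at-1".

Fault-free values for test 1 (A=0, B=0, C=0, D=1): N0=1, N1=1, N2=0, N3=0, giving Y=0. Observed 1.
Test 1: faults giving observed 1 are {N0 stuck-at-0, N0 inverted output, N1 stuck-at-0, N1 inverted output, N2 stuck-at-1, N2 inverted output, N3 stuck-at-1, N3 inverted output}.
Test 2 (A=1, B=0, C=0, D=1): fault-free N0=0, N1=1, N2=1, N3=1 → 1; observed 0. Eliminates N0 stuck-at-0, N1 stuck-at-0, N1 inverted output, N2 stuck-at-1, N3 stuck-at-1.
Test 3 (A=0, B=0, C=0, D=0): fault-free N0=1, N1=0, N2=1, N3=1 → 1; observed 1. Eliminates N2 inverted output, N3 inverted output.
Only N0 inverted output is consistent with every test.

N0 inverted output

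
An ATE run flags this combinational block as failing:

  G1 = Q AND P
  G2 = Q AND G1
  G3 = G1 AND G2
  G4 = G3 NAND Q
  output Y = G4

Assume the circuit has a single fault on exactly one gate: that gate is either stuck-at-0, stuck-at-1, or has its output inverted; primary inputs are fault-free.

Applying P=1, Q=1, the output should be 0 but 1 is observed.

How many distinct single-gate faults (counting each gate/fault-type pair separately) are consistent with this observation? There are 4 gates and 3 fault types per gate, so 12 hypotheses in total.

8

Fault-free: G1=1, G2=1, G3=1, G4=0 → 0. Observed 1.
  G1 stuck-at-0: output 1 ✓
  G1 stuck-at-1: output 0 ✗
  G1 inverted output: output 1 ✓
  G2 stuck-at-0: output 1 ✓
  G2 stuck-at-1: output 0 ✗
  G2 inverted output: output 1 ✓
  G3 stuck-at-0: output 1 ✓
  G3 stuck-at-1: output 0 ✗
  G3 inverted output: output 1 ✓
  G4 stuck-at-0: output 0 ✗
  G4 stuck-at-1: output 1 ✓
  G4 inverted output: output 1 ✓
Consistent faults: {G1 stuck-at-0, G1 inverted output, G2 stuck-at-0, G2 inverted output, G3 stuck-at-0, G3 inverted output, G4 stuck-at-1, G4 inverted output} — 8 in all.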